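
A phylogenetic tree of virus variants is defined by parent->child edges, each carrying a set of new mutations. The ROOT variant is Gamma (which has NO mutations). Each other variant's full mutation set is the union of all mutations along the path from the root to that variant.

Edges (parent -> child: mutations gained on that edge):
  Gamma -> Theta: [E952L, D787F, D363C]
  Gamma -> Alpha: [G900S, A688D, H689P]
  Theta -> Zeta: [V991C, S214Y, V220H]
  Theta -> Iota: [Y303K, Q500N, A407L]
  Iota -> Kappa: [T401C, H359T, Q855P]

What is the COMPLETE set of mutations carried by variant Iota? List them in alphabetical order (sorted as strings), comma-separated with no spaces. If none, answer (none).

Answer: A407L,D363C,D787F,E952L,Q500N,Y303K

Derivation:
At Gamma: gained [] -> total []
At Theta: gained ['E952L', 'D787F', 'D363C'] -> total ['D363C', 'D787F', 'E952L']
At Iota: gained ['Y303K', 'Q500N', 'A407L'] -> total ['A407L', 'D363C', 'D787F', 'E952L', 'Q500N', 'Y303K']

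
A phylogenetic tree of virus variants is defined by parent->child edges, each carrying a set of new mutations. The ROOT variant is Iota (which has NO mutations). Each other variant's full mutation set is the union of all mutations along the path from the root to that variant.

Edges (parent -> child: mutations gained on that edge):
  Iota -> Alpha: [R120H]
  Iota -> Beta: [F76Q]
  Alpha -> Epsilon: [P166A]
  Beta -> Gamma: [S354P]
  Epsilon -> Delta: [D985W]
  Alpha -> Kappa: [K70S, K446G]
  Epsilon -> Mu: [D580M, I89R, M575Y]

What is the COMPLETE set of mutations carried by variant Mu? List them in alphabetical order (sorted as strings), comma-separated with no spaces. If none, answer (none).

Answer: D580M,I89R,M575Y,P166A,R120H

Derivation:
At Iota: gained [] -> total []
At Alpha: gained ['R120H'] -> total ['R120H']
At Epsilon: gained ['P166A'] -> total ['P166A', 'R120H']
At Mu: gained ['D580M', 'I89R', 'M575Y'] -> total ['D580M', 'I89R', 'M575Y', 'P166A', 'R120H']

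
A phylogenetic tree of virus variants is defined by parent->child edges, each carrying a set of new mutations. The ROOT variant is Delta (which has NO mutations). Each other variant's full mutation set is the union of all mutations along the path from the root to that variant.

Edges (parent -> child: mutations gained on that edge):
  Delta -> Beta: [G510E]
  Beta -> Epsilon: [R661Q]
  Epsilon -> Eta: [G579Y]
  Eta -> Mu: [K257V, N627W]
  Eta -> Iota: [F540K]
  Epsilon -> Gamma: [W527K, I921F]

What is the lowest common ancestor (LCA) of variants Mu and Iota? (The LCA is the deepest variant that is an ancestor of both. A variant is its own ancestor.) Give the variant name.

Answer: Eta

Derivation:
Path from root to Mu: Delta -> Beta -> Epsilon -> Eta -> Mu
  ancestors of Mu: {Delta, Beta, Epsilon, Eta, Mu}
Path from root to Iota: Delta -> Beta -> Epsilon -> Eta -> Iota
  ancestors of Iota: {Delta, Beta, Epsilon, Eta, Iota}
Common ancestors: {Delta, Beta, Epsilon, Eta}
Walk up from Iota: Iota (not in ancestors of Mu), Eta (in ancestors of Mu), Epsilon (in ancestors of Mu), Beta (in ancestors of Mu), Delta (in ancestors of Mu)
Deepest common ancestor (LCA) = Eta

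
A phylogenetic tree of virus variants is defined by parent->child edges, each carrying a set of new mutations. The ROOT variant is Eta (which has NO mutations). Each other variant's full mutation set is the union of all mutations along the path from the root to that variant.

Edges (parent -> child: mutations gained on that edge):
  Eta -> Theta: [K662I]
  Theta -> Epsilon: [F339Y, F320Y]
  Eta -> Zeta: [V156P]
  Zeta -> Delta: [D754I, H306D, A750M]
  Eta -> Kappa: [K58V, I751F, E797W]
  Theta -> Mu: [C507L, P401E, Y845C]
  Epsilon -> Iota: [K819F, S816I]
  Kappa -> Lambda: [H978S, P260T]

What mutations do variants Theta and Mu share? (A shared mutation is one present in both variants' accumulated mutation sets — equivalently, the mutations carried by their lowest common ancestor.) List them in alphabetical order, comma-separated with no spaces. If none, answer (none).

Accumulating mutations along path to Theta:
  At Eta: gained [] -> total []
  At Theta: gained ['K662I'] -> total ['K662I']
Mutations(Theta) = ['K662I']
Accumulating mutations along path to Mu:
  At Eta: gained [] -> total []
  At Theta: gained ['K662I'] -> total ['K662I']
  At Mu: gained ['C507L', 'P401E', 'Y845C'] -> total ['C507L', 'K662I', 'P401E', 'Y845C']
Mutations(Mu) = ['C507L', 'K662I', 'P401E', 'Y845C']
Intersection: ['K662I'] ∩ ['C507L', 'K662I', 'P401E', 'Y845C'] = ['K662I']

Answer: K662I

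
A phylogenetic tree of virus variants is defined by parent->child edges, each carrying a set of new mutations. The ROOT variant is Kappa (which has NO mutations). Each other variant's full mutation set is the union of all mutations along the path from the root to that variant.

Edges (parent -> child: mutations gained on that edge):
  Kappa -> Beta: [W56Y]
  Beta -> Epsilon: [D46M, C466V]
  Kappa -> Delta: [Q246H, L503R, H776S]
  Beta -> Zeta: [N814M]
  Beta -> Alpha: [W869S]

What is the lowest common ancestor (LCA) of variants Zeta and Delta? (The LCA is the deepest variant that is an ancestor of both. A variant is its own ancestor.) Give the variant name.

Path from root to Zeta: Kappa -> Beta -> Zeta
  ancestors of Zeta: {Kappa, Beta, Zeta}
Path from root to Delta: Kappa -> Delta
  ancestors of Delta: {Kappa, Delta}
Common ancestors: {Kappa}
Walk up from Delta: Delta (not in ancestors of Zeta), Kappa (in ancestors of Zeta)
Deepest common ancestor (LCA) = Kappa

Answer: Kappa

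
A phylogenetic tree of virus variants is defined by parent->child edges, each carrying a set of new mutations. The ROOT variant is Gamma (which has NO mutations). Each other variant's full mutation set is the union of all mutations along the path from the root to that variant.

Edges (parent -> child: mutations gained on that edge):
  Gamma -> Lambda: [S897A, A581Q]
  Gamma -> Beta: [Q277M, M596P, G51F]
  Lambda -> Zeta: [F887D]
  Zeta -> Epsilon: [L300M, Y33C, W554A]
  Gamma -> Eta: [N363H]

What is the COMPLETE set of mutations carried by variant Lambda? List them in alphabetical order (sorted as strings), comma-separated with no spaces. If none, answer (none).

At Gamma: gained [] -> total []
At Lambda: gained ['S897A', 'A581Q'] -> total ['A581Q', 'S897A']

Answer: A581Q,S897A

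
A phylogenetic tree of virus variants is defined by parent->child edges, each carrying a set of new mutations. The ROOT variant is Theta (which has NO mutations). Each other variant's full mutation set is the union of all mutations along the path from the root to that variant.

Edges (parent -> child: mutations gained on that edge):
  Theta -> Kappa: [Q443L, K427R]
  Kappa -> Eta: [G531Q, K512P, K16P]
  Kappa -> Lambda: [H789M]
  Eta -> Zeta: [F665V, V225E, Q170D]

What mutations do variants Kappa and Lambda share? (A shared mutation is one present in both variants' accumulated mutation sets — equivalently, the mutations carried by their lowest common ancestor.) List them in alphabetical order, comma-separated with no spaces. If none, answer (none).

Answer: K427R,Q443L

Derivation:
Accumulating mutations along path to Kappa:
  At Theta: gained [] -> total []
  At Kappa: gained ['Q443L', 'K427R'] -> total ['K427R', 'Q443L']
Mutations(Kappa) = ['K427R', 'Q443L']
Accumulating mutations along path to Lambda:
  At Theta: gained [] -> total []
  At Kappa: gained ['Q443L', 'K427R'] -> total ['K427R', 'Q443L']
  At Lambda: gained ['H789M'] -> total ['H789M', 'K427R', 'Q443L']
Mutations(Lambda) = ['H789M', 'K427R', 'Q443L']
Intersection: ['K427R', 'Q443L'] ∩ ['H789M', 'K427R', 'Q443L'] = ['K427R', 'Q443L']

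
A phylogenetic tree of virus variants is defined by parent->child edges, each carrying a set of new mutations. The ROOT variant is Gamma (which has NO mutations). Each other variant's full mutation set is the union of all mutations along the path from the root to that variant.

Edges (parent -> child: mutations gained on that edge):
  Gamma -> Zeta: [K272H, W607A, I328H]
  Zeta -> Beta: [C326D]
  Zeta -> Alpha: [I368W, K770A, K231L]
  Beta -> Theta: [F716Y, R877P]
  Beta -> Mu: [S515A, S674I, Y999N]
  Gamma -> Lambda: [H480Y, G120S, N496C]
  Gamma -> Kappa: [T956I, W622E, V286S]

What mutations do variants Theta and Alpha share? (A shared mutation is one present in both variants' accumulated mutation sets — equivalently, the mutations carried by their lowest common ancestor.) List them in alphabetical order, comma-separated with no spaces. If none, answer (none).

Answer: I328H,K272H,W607A

Derivation:
Accumulating mutations along path to Theta:
  At Gamma: gained [] -> total []
  At Zeta: gained ['K272H', 'W607A', 'I328H'] -> total ['I328H', 'K272H', 'W607A']
  At Beta: gained ['C326D'] -> total ['C326D', 'I328H', 'K272H', 'W607A']
  At Theta: gained ['F716Y', 'R877P'] -> total ['C326D', 'F716Y', 'I328H', 'K272H', 'R877P', 'W607A']
Mutations(Theta) = ['C326D', 'F716Y', 'I328H', 'K272H', 'R877P', 'W607A']
Accumulating mutations along path to Alpha:
  At Gamma: gained [] -> total []
  At Zeta: gained ['K272H', 'W607A', 'I328H'] -> total ['I328H', 'K272H', 'W607A']
  At Alpha: gained ['I368W', 'K770A', 'K231L'] -> total ['I328H', 'I368W', 'K231L', 'K272H', 'K770A', 'W607A']
Mutations(Alpha) = ['I328H', 'I368W', 'K231L', 'K272H', 'K770A', 'W607A']
Intersection: ['C326D', 'F716Y', 'I328H', 'K272H', 'R877P', 'W607A'] ∩ ['I328H', 'I368W', 'K231L', 'K272H', 'K770A', 'W607A'] = ['I328H', 'K272H', 'W607A']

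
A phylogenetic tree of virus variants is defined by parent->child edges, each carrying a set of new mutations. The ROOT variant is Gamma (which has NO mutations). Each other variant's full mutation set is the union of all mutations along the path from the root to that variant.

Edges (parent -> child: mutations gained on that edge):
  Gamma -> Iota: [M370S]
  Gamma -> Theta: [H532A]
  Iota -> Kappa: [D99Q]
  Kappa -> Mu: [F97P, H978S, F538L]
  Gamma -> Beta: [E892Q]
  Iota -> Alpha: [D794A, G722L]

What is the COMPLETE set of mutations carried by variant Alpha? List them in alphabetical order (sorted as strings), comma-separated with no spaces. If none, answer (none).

At Gamma: gained [] -> total []
At Iota: gained ['M370S'] -> total ['M370S']
At Alpha: gained ['D794A', 'G722L'] -> total ['D794A', 'G722L', 'M370S']

Answer: D794A,G722L,M370S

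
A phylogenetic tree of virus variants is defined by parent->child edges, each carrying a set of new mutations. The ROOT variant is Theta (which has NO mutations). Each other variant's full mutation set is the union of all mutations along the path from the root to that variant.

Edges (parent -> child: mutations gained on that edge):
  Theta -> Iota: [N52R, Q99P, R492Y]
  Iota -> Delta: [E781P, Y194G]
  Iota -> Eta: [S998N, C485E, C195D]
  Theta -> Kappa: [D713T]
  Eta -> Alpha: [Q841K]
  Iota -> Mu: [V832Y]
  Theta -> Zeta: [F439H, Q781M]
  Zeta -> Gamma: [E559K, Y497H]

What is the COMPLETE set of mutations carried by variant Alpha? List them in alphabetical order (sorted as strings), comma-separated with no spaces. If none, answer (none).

Answer: C195D,C485E,N52R,Q841K,Q99P,R492Y,S998N

Derivation:
At Theta: gained [] -> total []
At Iota: gained ['N52R', 'Q99P', 'R492Y'] -> total ['N52R', 'Q99P', 'R492Y']
At Eta: gained ['S998N', 'C485E', 'C195D'] -> total ['C195D', 'C485E', 'N52R', 'Q99P', 'R492Y', 'S998N']
At Alpha: gained ['Q841K'] -> total ['C195D', 'C485E', 'N52R', 'Q841K', 'Q99P', 'R492Y', 'S998N']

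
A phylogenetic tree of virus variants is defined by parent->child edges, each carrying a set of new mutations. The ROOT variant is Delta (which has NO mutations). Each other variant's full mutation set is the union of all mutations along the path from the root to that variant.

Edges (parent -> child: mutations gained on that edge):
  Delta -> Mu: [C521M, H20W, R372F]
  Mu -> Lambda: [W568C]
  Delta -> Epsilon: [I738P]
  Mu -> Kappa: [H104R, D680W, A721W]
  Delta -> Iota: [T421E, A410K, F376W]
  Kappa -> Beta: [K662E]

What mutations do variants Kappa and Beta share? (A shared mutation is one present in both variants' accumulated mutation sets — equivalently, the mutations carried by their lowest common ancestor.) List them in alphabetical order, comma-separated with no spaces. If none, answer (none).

Answer: A721W,C521M,D680W,H104R,H20W,R372F

Derivation:
Accumulating mutations along path to Kappa:
  At Delta: gained [] -> total []
  At Mu: gained ['C521M', 'H20W', 'R372F'] -> total ['C521M', 'H20W', 'R372F']
  At Kappa: gained ['H104R', 'D680W', 'A721W'] -> total ['A721W', 'C521M', 'D680W', 'H104R', 'H20W', 'R372F']
Mutations(Kappa) = ['A721W', 'C521M', 'D680W', 'H104R', 'H20W', 'R372F']
Accumulating mutations along path to Beta:
  At Delta: gained [] -> total []
  At Mu: gained ['C521M', 'H20W', 'R372F'] -> total ['C521M', 'H20W', 'R372F']
  At Kappa: gained ['H104R', 'D680W', 'A721W'] -> total ['A721W', 'C521M', 'D680W', 'H104R', 'H20W', 'R372F']
  At Beta: gained ['K662E'] -> total ['A721W', 'C521M', 'D680W', 'H104R', 'H20W', 'K662E', 'R372F']
Mutations(Beta) = ['A721W', 'C521M', 'D680W', 'H104R', 'H20W', 'K662E', 'R372F']
Intersection: ['A721W', 'C521M', 'D680W', 'H104R', 'H20W', 'R372F'] ∩ ['A721W', 'C521M', 'D680W', 'H104R', 'H20W', 'K662E', 'R372F'] = ['A721W', 'C521M', 'D680W', 'H104R', 'H20W', 'R372F']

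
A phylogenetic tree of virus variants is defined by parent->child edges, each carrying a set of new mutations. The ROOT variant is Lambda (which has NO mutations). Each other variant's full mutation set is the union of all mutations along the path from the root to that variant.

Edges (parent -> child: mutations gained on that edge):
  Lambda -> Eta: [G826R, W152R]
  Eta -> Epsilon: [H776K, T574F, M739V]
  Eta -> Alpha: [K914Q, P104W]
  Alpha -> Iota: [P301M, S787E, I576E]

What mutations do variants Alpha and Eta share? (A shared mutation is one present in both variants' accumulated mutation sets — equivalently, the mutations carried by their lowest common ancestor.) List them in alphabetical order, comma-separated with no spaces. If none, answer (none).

Accumulating mutations along path to Alpha:
  At Lambda: gained [] -> total []
  At Eta: gained ['G826R', 'W152R'] -> total ['G826R', 'W152R']
  At Alpha: gained ['K914Q', 'P104W'] -> total ['G826R', 'K914Q', 'P104W', 'W152R']
Mutations(Alpha) = ['G826R', 'K914Q', 'P104W', 'W152R']
Accumulating mutations along path to Eta:
  At Lambda: gained [] -> total []
  At Eta: gained ['G826R', 'W152R'] -> total ['G826R', 'W152R']
Mutations(Eta) = ['G826R', 'W152R']
Intersection: ['G826R', 'K914Q', 'P104W', 'W152R'] ∩ ['G826R', 'W152R'] = ['G826R', 'W152R']

Answer: G826R,W152R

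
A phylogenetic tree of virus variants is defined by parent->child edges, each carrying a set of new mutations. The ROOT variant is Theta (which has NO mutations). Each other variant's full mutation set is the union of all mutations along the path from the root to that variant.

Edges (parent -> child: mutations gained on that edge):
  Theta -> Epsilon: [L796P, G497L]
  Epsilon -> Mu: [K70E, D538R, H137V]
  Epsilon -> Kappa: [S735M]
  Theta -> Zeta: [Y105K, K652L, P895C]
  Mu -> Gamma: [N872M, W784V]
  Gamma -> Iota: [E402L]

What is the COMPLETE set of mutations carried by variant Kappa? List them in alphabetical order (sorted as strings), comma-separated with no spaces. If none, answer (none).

At Theta: gained [] -> total []
At Epsilon: gained ['L796P', 'G497L'] -> total ['G497L', 'L796P']
At Kappa: gained ['S735M'] -> total ['G497L', 'L796P', 'S735M']

Answer: G497L,L796P,S735M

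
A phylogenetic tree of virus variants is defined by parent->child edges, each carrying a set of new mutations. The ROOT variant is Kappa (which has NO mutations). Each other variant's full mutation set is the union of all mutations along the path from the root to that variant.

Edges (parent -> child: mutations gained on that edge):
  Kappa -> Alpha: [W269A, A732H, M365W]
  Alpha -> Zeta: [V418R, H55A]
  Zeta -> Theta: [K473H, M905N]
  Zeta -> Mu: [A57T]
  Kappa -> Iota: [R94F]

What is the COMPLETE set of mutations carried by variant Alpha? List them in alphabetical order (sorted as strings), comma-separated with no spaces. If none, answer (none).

At Kappa: gained [] -> total []
At Alpha: gained ['W269A', 'A732H', 'M365W'] -> total ['A732H', 'M365W', 'W269A']

Answer: A732H,M365W,W269A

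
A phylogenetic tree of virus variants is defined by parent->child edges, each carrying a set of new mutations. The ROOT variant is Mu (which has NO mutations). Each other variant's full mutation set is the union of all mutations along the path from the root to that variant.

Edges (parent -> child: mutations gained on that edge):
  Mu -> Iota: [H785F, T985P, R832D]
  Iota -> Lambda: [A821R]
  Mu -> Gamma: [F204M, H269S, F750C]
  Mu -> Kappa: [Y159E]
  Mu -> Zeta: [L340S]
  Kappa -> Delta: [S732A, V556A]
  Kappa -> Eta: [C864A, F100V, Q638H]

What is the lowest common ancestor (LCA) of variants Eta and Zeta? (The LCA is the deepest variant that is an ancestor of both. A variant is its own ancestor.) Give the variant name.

Path from root to Eta: Mu -> Kappa -> Eta
  ancestors of Eta: {Mu, Kappa, Eta}
Path from root to Zeta: Mu -> Zeta
  ancestors of Zeta: {Mu, Zeta}
Common ancestors: {Mu}
Walk up from Zeta: Zeta (not in ancestors of Eta), Mu (in ancestors of Eta)
Deepest common ancestor (LCA) = Mu

Answer: Mu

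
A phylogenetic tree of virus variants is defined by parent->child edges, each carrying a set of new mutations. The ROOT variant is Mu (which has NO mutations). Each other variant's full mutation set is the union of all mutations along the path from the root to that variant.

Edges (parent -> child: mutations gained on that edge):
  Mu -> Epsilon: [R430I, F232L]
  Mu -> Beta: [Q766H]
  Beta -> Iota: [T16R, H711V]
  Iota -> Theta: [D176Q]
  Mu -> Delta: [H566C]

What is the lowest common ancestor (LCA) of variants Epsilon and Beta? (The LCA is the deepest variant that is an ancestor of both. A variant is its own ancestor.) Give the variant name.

Answer: Mu

Derivation:
Path from root to Epsilon: Mu -> Epsilon
  ancestors of Epsilon: {Mu, Epsilon}
Path from root to Beta: Mu -> Beta
  ancestors of Beta: {Mu, Beta}
Common ancestors: {Mu}
Walk up from Beta: Beta (not in ancestors of Epsilon), Mu (in ancestors of Epsilon)
Deepest common ancestor (LCA) = Mu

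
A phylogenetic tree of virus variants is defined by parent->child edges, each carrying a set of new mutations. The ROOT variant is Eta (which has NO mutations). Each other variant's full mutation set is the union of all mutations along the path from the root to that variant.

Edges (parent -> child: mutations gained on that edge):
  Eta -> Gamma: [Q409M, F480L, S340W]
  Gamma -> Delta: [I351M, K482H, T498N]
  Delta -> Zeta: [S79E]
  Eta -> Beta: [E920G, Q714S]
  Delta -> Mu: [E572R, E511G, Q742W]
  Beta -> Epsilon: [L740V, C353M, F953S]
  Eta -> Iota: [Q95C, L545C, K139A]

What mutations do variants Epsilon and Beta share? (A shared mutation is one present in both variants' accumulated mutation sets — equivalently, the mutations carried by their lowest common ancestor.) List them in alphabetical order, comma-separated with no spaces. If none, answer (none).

Answer: E920G,Q714S

Derivation:
Accumulating mutations along path to Epsilon:
  At Eta: gained [] -> total []
  At Beta: gained ['E920G', 'Q714S'] -> total ['E920G', 'Q714S']
  At Epsilon: gained ['L740V', 'C353M', 'F953S'] -> total ['C353M', 'E920G', 'F953S', 'L740V', 'Q714S']
Mutations(Epsilon) = ['C353M', 'E920G', 'F953S', 'L740V', 'Q714S']
Accumulating mutations along path to Beta:
  At Eta: gained [] -> total []
  At Beta: gained ['E920G', 'Q714S'] -> total ['E920G', 'Q714S']
Mutations(Beta) = ['E920G', 'Q714S']
Intersection: ['C353M', 'E920G', 'F953S', 'L740V', 'Q714S'] ∩ ['E920G', 'Q714S'] = ['E920G', 'Q714S']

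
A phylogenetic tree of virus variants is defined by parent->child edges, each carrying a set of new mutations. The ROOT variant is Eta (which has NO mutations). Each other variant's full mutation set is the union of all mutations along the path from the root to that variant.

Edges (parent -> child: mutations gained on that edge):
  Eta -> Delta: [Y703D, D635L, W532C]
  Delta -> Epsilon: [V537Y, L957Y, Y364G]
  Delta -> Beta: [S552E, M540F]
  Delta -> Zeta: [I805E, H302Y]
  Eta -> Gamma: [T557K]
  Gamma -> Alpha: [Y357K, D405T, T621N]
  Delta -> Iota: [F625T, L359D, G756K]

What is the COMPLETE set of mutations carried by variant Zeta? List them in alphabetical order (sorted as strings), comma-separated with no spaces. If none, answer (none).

Answer: D635L,H302Y,I805E,W532C,Y703D

Derivation:
At Eta: gained [] -> total []
At Delta: gained ['Y703D', 'D635L', 'W532C'] -> total ['D635L', 'W532C', 'Y703D']
At Zeta: gained ['I805E', 'H302Y'] -> total ['D635L', 'H302Y', 'I805E', 'W532C', 'Y703D']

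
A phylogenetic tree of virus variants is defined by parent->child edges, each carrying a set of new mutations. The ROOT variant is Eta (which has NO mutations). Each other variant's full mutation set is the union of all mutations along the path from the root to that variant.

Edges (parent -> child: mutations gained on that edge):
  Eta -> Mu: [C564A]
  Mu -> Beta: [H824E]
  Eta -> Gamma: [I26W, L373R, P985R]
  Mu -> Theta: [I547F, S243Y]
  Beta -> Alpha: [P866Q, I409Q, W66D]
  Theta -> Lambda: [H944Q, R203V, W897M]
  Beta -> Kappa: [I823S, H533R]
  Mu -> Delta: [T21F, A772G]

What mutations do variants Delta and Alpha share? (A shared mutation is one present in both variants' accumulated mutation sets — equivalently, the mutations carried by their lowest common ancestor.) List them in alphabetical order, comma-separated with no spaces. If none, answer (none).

Accumulating mutations along path to Delta:
  At Eta: gained [] -> total []
  At Mu: gained ['C564A'] -> total ['C564A']
  At Delta: gained ['T21F', 'A772G'] -> total ['A772G', 'C564A', 'T21F']
Mutations(Delta) = ['A772G', 'C564A', 'T21F']
Accumulating mutations along path to Alpha:
  At Eta: gained [] -> total []
  At Mu: gained ['C564A'] -> total ['C564A']
  At Beta: gained ['H824E'] -> total ['C564A', 'H824E']
  At Alpha: gained ['P866Q', 'I409Q', 'W66D'] -> total ['C564A', 'H824E', 'I409Q', 'P866Q', 'W66D']
Mutations(Alpha) = ['C564A', 'H824E', 'I409Q', 'P866Q', 'W66D']
Intersection: ['A772G', 'C564A', 'T21F'] ∩ ['C564A', 'H824E', 'I409Q', 'P866Q', 'W66D'] = ['C564A']

Answer: C564A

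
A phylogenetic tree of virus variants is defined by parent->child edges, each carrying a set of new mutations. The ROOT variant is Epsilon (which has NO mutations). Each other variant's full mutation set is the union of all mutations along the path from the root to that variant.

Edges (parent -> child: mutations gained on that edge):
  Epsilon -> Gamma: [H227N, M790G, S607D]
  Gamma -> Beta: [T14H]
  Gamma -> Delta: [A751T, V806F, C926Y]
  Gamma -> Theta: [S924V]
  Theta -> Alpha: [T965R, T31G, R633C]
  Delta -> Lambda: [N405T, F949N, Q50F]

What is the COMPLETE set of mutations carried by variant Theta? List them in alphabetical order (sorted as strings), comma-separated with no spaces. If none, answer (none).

Answer: H227N,M790G,S607D,S924V

Derivation:
At Epsilon: gained [] -> total []
At Gamma: gained ['H227N', 'M790G', 'S607D'] -> total ['H227N', 'M790G', 'S607D']
At Theta: gained ['S924V'] -> total ['H227N', 'M790G', 'S607D', 'S924V']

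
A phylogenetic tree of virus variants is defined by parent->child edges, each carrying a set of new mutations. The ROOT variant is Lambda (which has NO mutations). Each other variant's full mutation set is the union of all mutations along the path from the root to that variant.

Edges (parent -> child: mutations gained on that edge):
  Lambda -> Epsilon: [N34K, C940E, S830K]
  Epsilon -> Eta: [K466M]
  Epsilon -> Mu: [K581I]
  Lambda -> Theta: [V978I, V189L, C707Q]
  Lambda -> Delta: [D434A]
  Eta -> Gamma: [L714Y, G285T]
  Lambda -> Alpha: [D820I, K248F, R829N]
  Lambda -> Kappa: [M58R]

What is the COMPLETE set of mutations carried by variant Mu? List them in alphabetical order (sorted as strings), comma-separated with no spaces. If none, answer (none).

At Lambda: gained [] -> total []
At Epsilon: gained ['N34K', 'C940E', 'S830K'] -> total ['C940E', 'N34K', 'S830K']
At Mu: gained ['K581I'] -> total ['C940E', 'K581I', 'N34K', 'S830K']

Answer: C940E,K581I,N34K,S830K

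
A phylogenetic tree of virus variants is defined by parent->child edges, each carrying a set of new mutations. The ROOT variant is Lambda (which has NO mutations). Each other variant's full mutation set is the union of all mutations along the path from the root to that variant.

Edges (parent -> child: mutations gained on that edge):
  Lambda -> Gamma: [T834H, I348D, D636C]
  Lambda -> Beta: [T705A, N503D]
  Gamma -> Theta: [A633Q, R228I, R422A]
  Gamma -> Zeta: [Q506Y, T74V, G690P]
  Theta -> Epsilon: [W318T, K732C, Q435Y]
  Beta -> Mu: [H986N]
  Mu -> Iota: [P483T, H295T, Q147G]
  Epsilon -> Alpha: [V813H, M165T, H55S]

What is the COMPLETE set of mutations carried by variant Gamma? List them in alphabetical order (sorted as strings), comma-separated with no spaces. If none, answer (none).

At Lambda: gained [] -> total []
At Gamma: gained ['T834H', 'I348D', 'D636C'] -> total ['D636C', 'I348D', 'T834H']

Answer: D636C,I348D,T834H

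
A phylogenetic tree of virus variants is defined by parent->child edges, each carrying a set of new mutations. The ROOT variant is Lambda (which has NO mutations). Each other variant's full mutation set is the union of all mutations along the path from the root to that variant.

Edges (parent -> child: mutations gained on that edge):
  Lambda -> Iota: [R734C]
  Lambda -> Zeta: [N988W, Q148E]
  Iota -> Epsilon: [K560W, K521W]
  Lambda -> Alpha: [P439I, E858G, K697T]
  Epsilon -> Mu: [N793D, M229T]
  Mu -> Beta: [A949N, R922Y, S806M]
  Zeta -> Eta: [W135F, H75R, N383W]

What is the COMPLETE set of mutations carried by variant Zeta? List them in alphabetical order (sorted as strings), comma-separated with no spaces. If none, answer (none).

Answer: N988W,Q148E

Derivation:
At Lambda: gained [] -> total []
At Zeta: gained ['N988W', 'Q148E'] -> total ['N988W', 'Q148E']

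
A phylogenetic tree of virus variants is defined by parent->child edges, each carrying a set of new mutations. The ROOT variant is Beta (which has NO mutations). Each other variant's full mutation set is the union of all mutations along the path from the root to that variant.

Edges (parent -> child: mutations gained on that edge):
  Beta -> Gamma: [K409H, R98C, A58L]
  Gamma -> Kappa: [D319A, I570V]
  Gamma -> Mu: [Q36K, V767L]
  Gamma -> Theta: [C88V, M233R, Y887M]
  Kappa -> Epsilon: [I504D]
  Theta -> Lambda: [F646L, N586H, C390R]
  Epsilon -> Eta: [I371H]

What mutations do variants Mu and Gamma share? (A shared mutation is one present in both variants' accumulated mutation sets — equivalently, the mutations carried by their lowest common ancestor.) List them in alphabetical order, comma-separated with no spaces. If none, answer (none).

Accumulating mutations along path to Mu:
  At Beta: gained [] -> total []
  At Gamma: gained ['K409H', 'R98C', 'A58L'] -> total ['A58L', 'K409H', 'R98C']
  At Mu: gained ['Q36K', 'V767L'] -> total ['A58L', 'K409H', 'Q36K', 'R98C', 'V767L']
Mutations(Mu) = ['A58L', 'K409H', 'Q36K', 'R98C', 'V767L']
Accumulating mutations along path to Gamma:
  At Beta: gained [] -> total []
  At Gamma: gained ['K409H', 'R98C', 'A58L'] -> total ['A58L', 'K409H', 'R98C']
Mutations(Gamma) = ['A58L', 'K409H', 'R98C']
Intersection: ['A58L', 'K409H', 'Q36K', 'R98C', 'V767L'] ∩ ['A58L', 'K409H', 'R98C'] = ['A58L', 'K409H', 'R98C']

Answer: A58L,K409H,R98C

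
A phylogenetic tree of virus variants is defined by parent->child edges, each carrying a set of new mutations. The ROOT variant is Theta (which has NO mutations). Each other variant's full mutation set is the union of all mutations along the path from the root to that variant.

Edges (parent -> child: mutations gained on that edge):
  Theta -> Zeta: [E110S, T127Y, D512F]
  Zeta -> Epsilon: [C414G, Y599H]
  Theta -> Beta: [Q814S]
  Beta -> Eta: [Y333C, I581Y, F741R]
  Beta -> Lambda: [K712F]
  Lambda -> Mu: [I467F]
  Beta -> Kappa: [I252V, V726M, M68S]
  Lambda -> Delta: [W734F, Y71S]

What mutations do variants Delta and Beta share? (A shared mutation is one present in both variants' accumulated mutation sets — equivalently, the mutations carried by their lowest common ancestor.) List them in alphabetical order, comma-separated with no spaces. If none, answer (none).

Answer: Q814S

Derivation:
Accumulating mutations along path to Delta:
  At Theta: gained [] -> total []
  At Beta: gained ['Q814S'] -> total ['Q814S']
  At Lambda: gained ['K712F'] -> total ['K712F', 'Q814S']
  At Delta: gained ['W734F', 'Y71S'] -> total ['K712F', 'Q814S', 'W734F', 'Y71S']
Mutations(Delta) = ['K712F', 'Q814S', 'W734F', 'Y71S']
Accumulating mutations along path to Beta:
  At Theta: gained [] -> total []
  At Beta: gained ['Q814S'] -> total ['Q814S']
Mutations(Beta) = ['Q814S']
Intersection: ['K712F', 'Q814S', 'W734F', 'Y71S'] ∩ ['Q814S'] = ['Q814S']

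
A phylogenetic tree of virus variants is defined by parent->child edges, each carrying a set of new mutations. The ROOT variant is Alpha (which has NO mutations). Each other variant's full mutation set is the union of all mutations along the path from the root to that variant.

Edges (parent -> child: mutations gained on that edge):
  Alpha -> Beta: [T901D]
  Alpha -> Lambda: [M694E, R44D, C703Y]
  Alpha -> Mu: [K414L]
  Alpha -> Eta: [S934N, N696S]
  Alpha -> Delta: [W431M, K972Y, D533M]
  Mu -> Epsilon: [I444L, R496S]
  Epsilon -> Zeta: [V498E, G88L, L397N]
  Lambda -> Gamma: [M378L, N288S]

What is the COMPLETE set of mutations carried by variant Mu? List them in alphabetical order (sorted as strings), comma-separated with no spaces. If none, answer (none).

Answer: K414L

Derivation:
At Alpha: gained [] -> total []
At Mu: gained ['K414L'] -> total ['K414L']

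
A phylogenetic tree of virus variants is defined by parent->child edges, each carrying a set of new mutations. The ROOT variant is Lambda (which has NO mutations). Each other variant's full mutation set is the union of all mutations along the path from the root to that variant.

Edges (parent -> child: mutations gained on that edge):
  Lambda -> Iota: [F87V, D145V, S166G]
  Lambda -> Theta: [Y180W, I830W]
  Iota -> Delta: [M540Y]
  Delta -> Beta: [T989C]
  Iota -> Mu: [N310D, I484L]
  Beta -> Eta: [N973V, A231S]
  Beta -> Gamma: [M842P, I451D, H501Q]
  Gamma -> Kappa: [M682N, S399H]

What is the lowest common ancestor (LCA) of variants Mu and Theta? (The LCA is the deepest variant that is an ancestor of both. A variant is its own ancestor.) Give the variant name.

Answer: Lambda

Derivation:
Path from root to Mu: Lambda -> Iota -> Mu
  ancestors of Mu: {Lambda, Iota, Mu}
Path from root to Theta: Lambda -> Theta
  ancestors of Theta: {Lambda, Theta}
Common ancestors: {Lambda}
Walk up from Theta: Theta (not in ancestors of Mu), Lambda (in ancestors of Mu)
Deepest common ancestor (LCA) = Lambda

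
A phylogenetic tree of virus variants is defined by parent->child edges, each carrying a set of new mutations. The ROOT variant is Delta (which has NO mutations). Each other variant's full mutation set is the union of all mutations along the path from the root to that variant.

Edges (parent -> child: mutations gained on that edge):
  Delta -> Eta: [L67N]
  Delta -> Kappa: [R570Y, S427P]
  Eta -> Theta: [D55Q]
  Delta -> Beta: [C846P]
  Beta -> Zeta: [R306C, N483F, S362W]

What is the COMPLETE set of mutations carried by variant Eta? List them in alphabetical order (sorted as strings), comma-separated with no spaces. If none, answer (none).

At Delta: gained [] -> total []
At Eta: gained ['L67N'] -> total ['L67N']

Answer: L67N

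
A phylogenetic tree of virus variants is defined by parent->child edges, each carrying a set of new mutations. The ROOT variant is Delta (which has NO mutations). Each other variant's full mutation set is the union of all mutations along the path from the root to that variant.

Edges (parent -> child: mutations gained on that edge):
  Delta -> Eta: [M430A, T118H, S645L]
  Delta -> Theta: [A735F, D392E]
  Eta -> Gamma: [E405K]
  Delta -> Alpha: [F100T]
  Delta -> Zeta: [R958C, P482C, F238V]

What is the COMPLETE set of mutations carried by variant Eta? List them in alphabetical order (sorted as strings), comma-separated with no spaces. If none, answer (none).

At Delta: gained [] -> total []
At Eta: gained ['M430A', 'T118H', 'S645L'] -> total ['M430A', 'S645L', 'T118H']

Answer: M430A,S645L,T118H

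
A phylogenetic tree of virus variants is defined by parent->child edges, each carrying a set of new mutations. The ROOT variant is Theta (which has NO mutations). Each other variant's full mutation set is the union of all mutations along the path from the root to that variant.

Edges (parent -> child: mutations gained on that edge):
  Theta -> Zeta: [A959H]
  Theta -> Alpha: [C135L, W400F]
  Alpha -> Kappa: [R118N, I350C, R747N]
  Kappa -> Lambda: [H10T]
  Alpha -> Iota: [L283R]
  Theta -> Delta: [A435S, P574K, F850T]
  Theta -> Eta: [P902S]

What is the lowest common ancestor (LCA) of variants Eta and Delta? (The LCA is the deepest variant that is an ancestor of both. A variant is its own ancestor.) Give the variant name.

Path from root to Eta: Theta -> Eta
  ancestors of Eta: {Theta, Eta}
Path from root to Delta: Theta -> Delta
  ancestors of Delta: {Theta, Delta}
Common ancestors: {Theta}
Walk up from Delta: Delta (not in ancestors of Eta), Theta (in ancestors of Eta)
Deepest common ancestor (LCA) = Theta

Answer: Theta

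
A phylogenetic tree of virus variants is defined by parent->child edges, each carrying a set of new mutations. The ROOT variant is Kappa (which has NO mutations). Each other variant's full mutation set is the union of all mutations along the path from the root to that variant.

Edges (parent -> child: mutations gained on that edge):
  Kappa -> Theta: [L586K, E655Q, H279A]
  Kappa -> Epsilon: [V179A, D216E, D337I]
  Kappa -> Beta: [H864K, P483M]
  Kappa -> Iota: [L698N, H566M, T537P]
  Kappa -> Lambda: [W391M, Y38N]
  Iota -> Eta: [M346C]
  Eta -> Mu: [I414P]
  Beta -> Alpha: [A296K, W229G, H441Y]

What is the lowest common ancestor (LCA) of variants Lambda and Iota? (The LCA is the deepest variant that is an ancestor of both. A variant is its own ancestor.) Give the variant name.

Answer: Kappa

Derivation:
Path from root to Lambda: Kappa -> Lambda
  ancestors of Lambda: {Kappa, Lambda}
Path from root to Iota: Kappa -> Iota
  ancestors of Iota: {Kappa, Iota}
Common ancestors: {Kappa}
Walk up from Iota: Iota (not in ancestors of Lambda), Kappa (in ancestors of Lambda)
Deepest common ancestor (LCA) = Kappa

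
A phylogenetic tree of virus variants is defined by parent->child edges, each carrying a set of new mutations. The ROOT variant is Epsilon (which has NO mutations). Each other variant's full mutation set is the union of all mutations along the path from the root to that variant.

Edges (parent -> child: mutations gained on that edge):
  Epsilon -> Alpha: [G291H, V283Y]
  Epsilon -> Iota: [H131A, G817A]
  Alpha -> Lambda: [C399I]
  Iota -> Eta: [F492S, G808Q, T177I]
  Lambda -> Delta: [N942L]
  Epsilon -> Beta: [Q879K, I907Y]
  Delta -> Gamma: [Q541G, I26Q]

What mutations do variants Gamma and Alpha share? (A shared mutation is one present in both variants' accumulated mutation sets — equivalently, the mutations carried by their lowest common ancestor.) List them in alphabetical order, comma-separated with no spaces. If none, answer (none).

Accumulating mutations along path to Gamma:
  At Epsilon: gained [] -> total []
  At Alpha: gained ['G291H', 'V283Y'] -> total ['G291H', 'V283Y']
  At Lambda: gained ['C399I'] -> total ['C399I', 'G291H', 'V283Y']
  At Delta: gained ['N942L'] -> total ['C399I', 'G291H', 'N942L', 'V283Y']
  At Gamma: gained ['Q541G', 'I26Q'] -> total ['C399I', 'G291H', 'I26Q', 'N942L', 'Q541G', 'V283Y']
Mutations(Gamma) = ['C399I', 'G291H', 'I26Q', 'N942L', 'Q541G', 'V283Y']
Accumulating mutations along path to Alpha:
  At Epsilon: gained [] -> total []
  At Alpha: gained ['G291H', 'V283Y'] -> total ['G291H', 'V283Y']
Mutations(Alpha) = ['G291H', 'V283Y']
Intersection: ['C399I', 'G291H', 'I26Q', 'N942L', 'Q541G', 'V283Y'] ∩ ['G291H', 'V283Y'] = ['G291H', 'V283Y']

Answer: G291H,V283Y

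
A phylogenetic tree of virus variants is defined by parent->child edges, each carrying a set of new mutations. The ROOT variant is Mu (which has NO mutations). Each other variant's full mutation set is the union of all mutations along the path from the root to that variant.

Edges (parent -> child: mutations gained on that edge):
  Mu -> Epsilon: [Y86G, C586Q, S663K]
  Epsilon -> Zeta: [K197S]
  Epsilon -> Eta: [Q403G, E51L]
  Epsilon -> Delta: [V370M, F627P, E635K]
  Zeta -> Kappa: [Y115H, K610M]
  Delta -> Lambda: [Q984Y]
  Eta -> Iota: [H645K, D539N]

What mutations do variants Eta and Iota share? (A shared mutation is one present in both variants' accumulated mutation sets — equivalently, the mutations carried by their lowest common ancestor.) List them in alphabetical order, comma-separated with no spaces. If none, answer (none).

Answer: C586Q,E51L,Q403G,S663K,Y86G

Derivation:
Accumulating mutations along path to Eta:
  At Mu: gained [] -> total []
  At Epsilon: gained ['Y86G', 'C586Q', 'S663K'] -> total ['C586Q', 'S663K', 'Y86G']
  At Eta: gained ['Q403G', 'E51L'] -> total ['C586Q', 'E51L', 'Q403G', 'S663K', 'Y86G']
Mutations(Eta) = ['C586Q', 'E51L', 'Q403G', 'S663K', 'Y86G']
Accumulating mutations along path to Iota:
  At Mu: gained [] -> total []
  At Epsilon: gained ['Y86G', 'C586Q', 'S663K'] -> total ['C586Q', 'S663K', 'Y86G']
  At Eta: gained ['Q403G', 'E51L'] -> total ['C586Q', 'E51L', 'Q403G', 'S663K', 'Y86G']
  At Iota: gained ['H645K', 'D539N'] -> total ['C586Q', 'D539N', 'E51L', 'H645K', 'Q403G', 'S663K', 'Y86G']
Mutations(Iota) = ['C586Q', 'D539N', 'E51L', 'H645K', 'Q403G', 'S663K', 'Y86G']
Intersection: ['C586Q', 'E51L', 'Q403G', 'S663K', 'Y86G'] ∩ ['C586Q', 'D539N', 'E51L', 'H645K', 'Q403G', 'S663K', 'Y86G'] = ['C586Q', 'E51L', 'Q403G', 'S663K', 'Y86G']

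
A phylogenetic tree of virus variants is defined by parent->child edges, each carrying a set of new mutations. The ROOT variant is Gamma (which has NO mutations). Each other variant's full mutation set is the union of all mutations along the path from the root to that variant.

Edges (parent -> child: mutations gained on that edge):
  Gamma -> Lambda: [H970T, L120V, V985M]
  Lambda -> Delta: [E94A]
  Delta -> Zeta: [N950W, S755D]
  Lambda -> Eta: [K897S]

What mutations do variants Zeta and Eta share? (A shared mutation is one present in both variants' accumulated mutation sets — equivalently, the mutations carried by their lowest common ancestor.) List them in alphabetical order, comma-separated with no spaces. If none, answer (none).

Accumulating mutations along path to Zeta:
  At Gamma: gained [] -> total []
  At Lambda: gained ['H970T', 'L120V', 'V985M'] -> total ['H970T', 'L120V', 'V985M']
  At Delta: gained ['E94A'] -> total ['E94A', 'H970T', 'L120V', 'V985M']
  At Zeta: gained ['N950W', 'S755D'] -> total ['E94A', 'H970T', 'L120V', 'N950W', 'S755D', 'V985M']
Mutations(Zeta) = ['E94A', 'H970T', 'L120V', 'N950W', 'S755D', 'V985M']
Accumulating mutations along path to Eta:
  At Gamma: gained [] -> total []
  At Lambda: gained ['H970T', 'L120V', 'V985M'] -> total ['H970T', 'L120V', 'V985M']
  At Eta: gained ['K897S'] -> total ['H970T', 'K897S', 'L120V', 'V985M']
Mutations(Eta) = ['H970T', 'K897S', 'L120V', 'V985M']
Intersection: ['E94A', 'H970T', 'L120V', 'N950W', 'S755D', 'V985M'] ∩ ['H970T', 'K897S', 'L120V', 'V985M'] = ['H970T', 'L120V', 'V985M']

Answer: H970T,L120V,V985M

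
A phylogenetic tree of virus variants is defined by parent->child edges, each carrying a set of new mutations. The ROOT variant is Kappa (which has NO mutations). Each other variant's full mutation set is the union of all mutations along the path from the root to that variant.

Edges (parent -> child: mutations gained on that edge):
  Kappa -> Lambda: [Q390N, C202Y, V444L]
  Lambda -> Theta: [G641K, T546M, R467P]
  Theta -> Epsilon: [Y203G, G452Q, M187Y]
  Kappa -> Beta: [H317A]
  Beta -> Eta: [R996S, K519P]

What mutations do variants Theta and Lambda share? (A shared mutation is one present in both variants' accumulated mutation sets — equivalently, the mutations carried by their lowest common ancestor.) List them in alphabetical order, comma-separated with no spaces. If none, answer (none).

Answer: C202Y,Q390N,V444L

Derivation:
Accumulating mutations along path to Theta:
  At Kappa: gained [] -> total []
  At Lambda: gained ['Q390N', 'C202Y', 'V444L'] -> total ['C202Y', 'Q390N', 'V444L']
  At Theta: gained ['G641K', 'T546M', 'R467P'] -> total ['C202Y', 'G641K', 'Q390N', 'R467P', 'T546M', 'V444L']
Mutations(Theta) = ['C202Y', 'G641K', 'Q390N', 'R467P', 'T546M', 'V444L']
Accumulating mutations along path to Lambda:
  At Kappa: gained [] -> total []
  At Lambda: gained ['Q390N', 'C202Y', 'V444L'] -> total ['C202Y', 'Q390N', 'V444L']
Mutations(Lambda) = ['C202Y', 'Q390N', 'V444L']
Intersection: ['C202Y', 'G641K', 'Q390N', 'R467P', 'T546M', 'V444L'] ∩ ['C202Y', 'Q390N', 'V444L'] = ['C202Y', 'Q390N', 'V444L']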